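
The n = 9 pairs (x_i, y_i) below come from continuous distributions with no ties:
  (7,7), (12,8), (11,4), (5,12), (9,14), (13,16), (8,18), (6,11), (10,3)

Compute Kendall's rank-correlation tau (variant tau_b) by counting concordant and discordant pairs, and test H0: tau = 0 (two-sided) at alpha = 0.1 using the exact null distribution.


Step 1: Enumerate the 36 unordered pairs (i,j) with i<j and classify each by sign(x_j-x_i) * sign(y_j-y_i).
  (1,2):dx=+5,dy=+1->C; (1,3):dx=+4,dy=-3->D; (1,4):dx=-2,dy=+5->D; (1,5):dx=+2,dy=+7->C
  (1,6):dx=+6,dy=+9->C; (1,7):dx=+1,dy=+11->C; (1,8):dx=-1,dy=+4->D; (1,9):dx=+3,dy=-4->D
  (2,3):dx=-1,dy=-4->C; (2,4):dx=-7,dy=+4->D; (2,5):dx=-3,dy=+6->D; (2,6):dx=+1,dy=+8->C
  (2,7):dx=-4,dy=+10->D; (2,8):dx=-6,dy=+3->D; (2,9):dx=-2,dy=-5->C; (3,4):dx=-6,dy=+8->D
  (3,5):dx=-2,dy=+10->D; (3,6):dx=+2,dy=+12->C; (3,7):dx=-3,dy=+14->D; (3,8):dx=-5,dy=+7->D
  (3,9):dx=-1,dy=-1->C; (4,5):dx=+4,dy=+2->C; (4,6):dx=+8,dy=+4->C; (4,7):dx=+3,dy=+6->C
  (4,8):dx=+1,dy=-1->D; (4,9):dx=+5,dy=-9->D; (5,6):dx=+4,dy=+2->C; (5,7):dx=-1,dy=+4->D
  (5,8):dx=-3,dy=-3->C; (5,9):dx=+1,dy=-11->D; (6,7):dx=-5,dy=+2->D; (6,8):dx=-7,dy=-5->C
  (6,9):dx=-3,dy=-13->C; (7,8):dx=-2,dy=-7->C; (7,9):dx=+2,dy=-15->D; (8,9):dx=+4,dy=-8->D
Step 2: C = 17, D = 19, total pairs = 36.
Step 3: tau = (C - D)/(n(n-1)/2) = (17 - 19)/36 = -0.055556.
Step 4: Exact two-sided p-value (enumerate n! = 362880 permutations of y under H0): p = 0.919455.
Step 5: alpha = 0.1. fail to reject H0.

tau_b = -0.0556 (C=17, D=19), p = 0.919455, fail to reject H0.


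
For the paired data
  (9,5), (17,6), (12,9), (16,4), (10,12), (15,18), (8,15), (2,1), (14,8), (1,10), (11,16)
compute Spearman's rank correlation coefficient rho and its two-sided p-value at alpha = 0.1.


Step 1: Rank x and y separately (midranks; no ties here).
rank(x): 9->4, 17->11, 12->7, 16->10, 10->5, 15->9, 8->3, 2->2, 14->8, 1->1, 11->6
rank(y): 5->3, 6->4, 9->6, 4->2, 12->8, 18->11, 15->9, 1->1, 8->5, 10->7, 16->10
Step 2: d_i = R_x(i) - R_y(i); compute d_i^2.
  (4-3)^2=1, (11-4)^2=49, (7-6)^2=1, (10-2)^2=64, (5-8)^2=9, (9-11)^2=4, (3-9)^2=36, (2-1)^2=1, (8-5)^2=9, (1-7)^2=36, (6-10)^2=16
sum(d^2) = 226.
Step 3: rho = 1 - 6*226 / (11*(11^2 - 1)) = 1 - 1356/1320 = -0.027273.
Step 4: Under H0, t = rho * sqrt((n-2)/(1-rho^2)) = -0.0818 ~ t(9).
Step 5: Two-sided p-value from the t-distribution with 9 df = 0.936558.
Step 6: alpha = 0.1. fail to reject H0.

rho = -0.0273, p = 0.936558, fail to reject H0 at alpha = 0.1.


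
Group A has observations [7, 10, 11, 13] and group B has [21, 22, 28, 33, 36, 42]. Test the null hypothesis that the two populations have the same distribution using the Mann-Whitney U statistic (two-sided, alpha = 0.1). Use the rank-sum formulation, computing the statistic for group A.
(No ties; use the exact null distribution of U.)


Step 1: Combine and sort all 10 observations; assign midranks.
sorted (value, group): (7,X), (10,X), (11,X), (13,X), (21,Y), (22,Y), (28,Y), (33,Y), (36,Y), (42,Y)
ranks: 7->1, 10->2, 11->3, 13->4, 21->5, 22->6, 28->7, 33->8, 36->9, 42->10
Step 2: Rank sum for X: R1 = 1 + 2 + 3 + 4 = 10.
Step 3: U_X = R1 - n1(n1+1)/2 = 10 - 4*5/2 = 10 - 10 = 0.
       U_Y = n1*n2 - U_X = 24 - 0 = 24.
Step 4: No ties, so the exact null distribution of U (based on enumerating the C(10,4) = 210 equally likely rank assignments) gives the two-sided p-value.
Step 5: p-value = 0.009524; compare to alpha = 0.1. reject H0.

U_X = 0, p = 0.009524, reject H0 at alpha = 0.1.


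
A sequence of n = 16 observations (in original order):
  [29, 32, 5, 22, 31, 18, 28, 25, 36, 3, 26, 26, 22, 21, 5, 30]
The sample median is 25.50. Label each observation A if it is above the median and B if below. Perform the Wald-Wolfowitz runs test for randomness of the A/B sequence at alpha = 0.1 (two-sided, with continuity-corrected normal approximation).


Step 1: Compute median = 25.50; label A = above, B = below.
Labels in order: AABBABABABAABBBA  (n_A = 8, n_B = 8)
Step 2: Count runs R = 11.
Step 3: Under H0 (random ordering), E[R] = 2*n_A*n_B/(n_A+n_B) + 1 = 2*8*8/16 + 1 = 9.0000.
        Var[R] = 2*n_A*n_B*(2*n_A*n_B - n_A - n_B) / ((n_A+n_B)^2 * (n_A+n_B-1)) = 14336/3840 = 3.7333.
        SD[R] = 1.9322.
Step 4: Continuity-corrected z = (R - 0.5 - E[R]) / SD[R] = (11 - 0.5 - 9.0000) / 1.9322 = 0.7763.
Step 5: Two-sided p-value via normal approximation = 2*(1 - Phi(|z|)) = 0.437558.
Step 6: alpha = 0.1. fail to reject H0.

R = 11, z = 0.7763, p = 0.437558, fail to reject H0.


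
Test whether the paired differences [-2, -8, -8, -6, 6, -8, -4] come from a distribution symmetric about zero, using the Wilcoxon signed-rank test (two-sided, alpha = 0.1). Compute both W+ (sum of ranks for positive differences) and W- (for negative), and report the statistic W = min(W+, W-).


Step 1: Drop any zero differences (none here) and take |d_i|.
|d| = [2, 8, 8, 6, 6, 8, 4]
Step 2: Midrank |d_i| (ties get averaged ranks).
ranks: |2|->1, |8|->6, |8|->6, |6|->3.5, |6|->3.5, |8|->6, |4|->2
Step 3: Attach original signs; sum ranks with positive sign and with negative sign.
W+ = 3.5 = 3.5
W- = 1 + 6 + 6 + 3.5 + 6 + 2 = 24.5
(Check: W+ + W- = 28 should equal n(n+1)/2 = 28.)
Step 4: Test statistic W = min(W+, W-) = 3.5.
Step 5: Ties in |d|, so use the tie-corrected normal approximation.
        E[W] = n(n+1)/4 = 7*8/4 = 14.
        Tie groups: |d|=6 (t=2), |d|=8 (t=3); sum(t^3 - t) = 30.
        Var[W] = n(n+1)(2n+1)/24 - sum(t^3-t)/48 = 840/24 - 30/48 = 34.375.
        z = (W - E[W]) / sqrt(Var[W]) = (3.5 - 14) / 5.8630 = -1.7909.
        Two-sided p = 2*Phi(z) = 0.073312.
Step 6: alpha = 0.1. reject H0.

W+ = 3.5, W- = 24.5, W = min = 3.5, p = 0.073312, reject H0.


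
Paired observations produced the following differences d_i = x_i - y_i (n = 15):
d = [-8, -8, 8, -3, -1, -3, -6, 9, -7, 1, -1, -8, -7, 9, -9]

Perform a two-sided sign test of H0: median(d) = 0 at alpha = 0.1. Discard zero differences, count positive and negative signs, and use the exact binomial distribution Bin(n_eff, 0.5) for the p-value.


Step 1: Discard zero differences. Original n = 15; n_eff = number of nonzero differences = 15.
Nonzero differences (with sign): -8, -8, +8, -3, -1, -3, -6, +9, -7, +1, -1, -8, -7, +9, -9
Step 2: Count signs: positive = 4, negative = 11.
Step 3: Under H0: P(positive) = 0.5, so the number of positives S ~ Bin(15, 0.5).
Step 4: Two-sided exact p-value = sum of Bin(15,0.5) probabilities at or below the observed probability = 0.118469.
Step 5: alpha = 0.1. fail to reject H0.

n_eff = 15, pos = 4, neg = 11, p = 0.118469, fail to reject H0.


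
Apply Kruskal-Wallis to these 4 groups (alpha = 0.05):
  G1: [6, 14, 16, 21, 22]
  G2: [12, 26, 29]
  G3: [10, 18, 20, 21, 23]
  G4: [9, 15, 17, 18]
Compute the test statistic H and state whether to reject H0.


Step 1: Combine all N = 17 observations and assign midranks.
sorted (value, group, rank): (6,G1,1), (9,G4,2), (10,G3,3), (12,G2,4), (14,G1,5), (15,G4,6), (16,G1,7), (17,G4,8), (18,G3,9.5), (18,G4,9.5), (20,G3,11), (21,G1,12.5), (21,G3,12.5), (22,G1,14), (23,G3,15), (26,G2,16), (29,G2,17)
Step 2: Sum ranks within each group.
R_1 = 39.5 (n_1 = 5)
R_2 = 37 (n_2 = 3)
R_3 = 51 (n_3 = 5)
R_4 = 25.5 (n_4 = 4)
Step 3: H = 12/(N(N+1)) * sum(R_i^2/n_i) - 3(N+1)
     = 12/(17*18) * (39.5^2/5 + 37^2/3 + 51^2/5 + 25.5^2/4) - 3*18
     = 0.039216 * 1451.15 - 54
     = 2.907680.
Step 4: Ties present; correction factor C = 1 - 12/(17^3 - 17) = 0.997549. Corrected H = 2.907680 / 0.997549 = 2.914824.
Step 5: Under H0, H ~ chi^2(3); p-value = 0.404945.
Step 6: alpha = 0.05. fail to reject H0.

H = 2.9148, df = 3, p = 0.404945, fail to reject H0.


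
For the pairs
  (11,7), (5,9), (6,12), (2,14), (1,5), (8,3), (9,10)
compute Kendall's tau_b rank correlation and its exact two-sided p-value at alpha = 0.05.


Step 1: Enumerate the 21 unordered pairs (i,j) with i<j and classify each by sign(x_j-x_i) * sign(y_j-y_i).
  (1,2):dx=-6,dy=+2->D; (1,3):dx=-5,dy=+5->D; (1,4):dx=-9,dy=+7->D; (1,5):dx=-10,dy=-2->C
  (1,6):dx=-3,dy=-4->C; (1,7):dx=-2,dy=+3->D; (2,3):dx=+1,dy=+3->C; (2,4):dx=-3,dy=+5->D
  (2,5):dx=-4,dy=-4->C; (2,6):dx=+3,dy=-6->D; (2,7):dx=+4,dy=+1->C; (3,4):dx=-4,dy=+2->D
  (3,5):dx=-5,dy=-7->C; (3,6):dx=+2,dy=-9->D; (3,7):dx=+3,dy=-2->D; (4,5):dx=-1,dy=-9->C
  (4,6):dx=+6,dy=-11->D; (4,7):dx=+7,dy=-4->D; (5,6):dx=+7,dy=-2->D; (5,7):dx=+8,dy=+5->C
  (6,7):dx=+1,dy=+7->C
Step 2: C = 9, D = 12, total pairs = 21.
Step 3: tau = (C - D)/(n(n-1)/2) = (9 - 12)/21 = -0.142857.
Step 4: Exact two-sided p-value (enumerate n! = 5040 permutations of y under H0): p = 0.772619.
Step 5: alpha = 0.05. fail to reject H0.

tau_b = -0.1429 (C=9, D=12), p = 0.772619, fail to reject H0.


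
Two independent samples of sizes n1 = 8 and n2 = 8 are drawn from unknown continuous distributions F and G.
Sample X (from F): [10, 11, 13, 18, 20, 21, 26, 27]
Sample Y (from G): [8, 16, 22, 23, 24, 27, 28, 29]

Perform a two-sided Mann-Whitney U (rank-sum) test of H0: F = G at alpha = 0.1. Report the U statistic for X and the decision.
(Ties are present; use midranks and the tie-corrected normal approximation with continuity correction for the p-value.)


Step 1: Combine and sort all 16 observations; assign midranks.
sorted (value, group): (8,Y), (10,X), (11,X), (13,X), (16,Y), (18,X), (20,X), (21,X), (22,Y), (23,Y), (24,Y), (26,X), (27,X), (27,Y), (28,Y), (29,Y)
ranks: 8->1, 10->2, 11->3, 13->4, 16->5, 18->6, 20->7, 21->8, 22->9, 23->10, 24->11, 26->12, 27->13.5, 27->13.5, 28->15, 29->16
Step 2: Rank sum for X: R1 = 2 + 3 + 4 + 6 + 7 + 8 + 12 + 13.5 = 55.5.
Step 3: U_X = R1 - n1(n1+1)/2 = 55.5 - 8*9/2 = 55.5 - 36 = 19.5.
       U_Y = n1*n2 - U_X = 64 - 19.5 = 44.5.
Step 4: Ties are present, so use the tie-corrected normal approximation (with continuity correction) for the p-value.
Step 5: p-value = 0.207244; compare to alpha = 0.1. fail to reject H0.

U_X = 19.5, p = 0.207244, fail to reject H0 at alpha = 0.1.


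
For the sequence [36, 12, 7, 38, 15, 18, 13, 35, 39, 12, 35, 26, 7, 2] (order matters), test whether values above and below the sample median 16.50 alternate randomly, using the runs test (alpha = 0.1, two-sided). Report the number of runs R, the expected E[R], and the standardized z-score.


Step 1: Compute median = 16.50; label A = above, B = below.
Labels in order: ABBABABAABAABB  (n_A = 7, n_B = 7)
Step 2: Count runs R = 10.
Step 3: Under H0 (random ordering), E[R] = 2*n_A*n_B/(n_A+n_B) + 1 = 2*7*7/14 + 1 = 8.0000.
        Var[R] = 2*n_A*n_B*(2*n_A*n_B - n_A - n_B) / ((n_A+n_B)^2 * (n_A+n_B-1)) = 8232/2548 = 3.2308.
        SD[R] = 1.7974.
Step 4: Continuity-corrected z = (R - 0.5 - E[R]) / SD[R] = (10 - 0.5 - 8.0000) / 1.7974 = 0.8345.
Step 5: Two-sided p-value via normal approximation = 2*(1 - Phi(|z|)) = 0.403986.
Step 6: alpha = 0.1. fail to reject H0.

R = 10, z = 0.8345, p = 0.403986, fail to reject H0.


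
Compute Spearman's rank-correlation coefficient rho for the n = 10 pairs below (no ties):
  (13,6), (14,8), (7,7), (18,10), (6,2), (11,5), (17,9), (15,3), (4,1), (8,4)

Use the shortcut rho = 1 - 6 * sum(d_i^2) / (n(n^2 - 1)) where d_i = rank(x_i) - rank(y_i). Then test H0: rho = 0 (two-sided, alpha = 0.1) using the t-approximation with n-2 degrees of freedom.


Step 1: Rank x and y separately (midranks; no ties here).
rank(x): 13->6, 14->7, 7->3, 18->10, 6->2, 11->5, 17->9, 15->8, 4->1, 8->4
rank(y): 6->6, 8->8, 7->7, 10->10, 2->2, 5->5, 9->9, 3->3, 1->1, 4->4
Step 2: d_i = R_x(i) - R_y(i); compute d_i^2.
  (6-6)^2=0, (7-8)^2=1, (3-7)^2=16, (10-10)^2=0, (2-2)^2=0, (5-5)^2=0, (9-9)^2=0, (8-3)^2=25, (1-1)^2=0, (4-4)^2=0
sum(d^2) = 42.
Step 3: rho = 1 - 6*42 / (10*(10^2 - 1)) = 1 - 252/990 = 0.745455.
Step 4: Under H0, t = rho * sqrt((n-2)/(1-rho^2)) = 3.1632 ~ t(8).
Step 5: Two-sided p-value from the t-distribution with 8 df = 0.013330.
Step 6: alpha = 0.1. reject H0.

rho = 0.7455, p = 0.013330, reject H0 at alpha = 0.1.


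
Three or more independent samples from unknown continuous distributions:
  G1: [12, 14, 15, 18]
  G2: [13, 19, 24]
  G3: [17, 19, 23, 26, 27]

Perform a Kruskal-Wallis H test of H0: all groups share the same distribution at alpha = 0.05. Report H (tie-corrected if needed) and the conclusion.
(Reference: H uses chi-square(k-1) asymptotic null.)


Step 1: Combine all N = 12 observations and assign midranks.
sorted (value, group, rank): (12,G1,1), (13,G2,2), (14,G1,3), (15,G1,4), (17,G3,5), (18,G1,6), (19,G2,7.5), (19,G3,7.5), (23,G3,9), (24,G2,10), (26,G3,11), (27,G3,12)
Step 2: Sum ranks within each group.
R_1 = 14 (n_1 = 4)
R_2 = 19.5 (n_2 = 3)
R_3 = 44.5 (n_3 = 5)
Step 3: H = 12/(N(N+1)) * sum(R_i^2/n_i) - 3(N+1)
     = 12/(12*13) * (14^2/4 + 19.5^2/3 + 44.5^2/5) - 3*13
     = 0.076923 * 571.8 - 39
     = 4.984615.
Step 4: Ties present; correction factor C = 1 - 6/(12^3 - 12) = 0.996503. Corrected H = 4.984615 / 0.996503 = 5.002105.
Step 5: Under H0, H ~ chi^2(2); p-value = 0.081999.
Step 6: alpha = 0.05. fail to reject H0.

H = 5.0021, df = 2, p = 0.081999, fail to reject H0.


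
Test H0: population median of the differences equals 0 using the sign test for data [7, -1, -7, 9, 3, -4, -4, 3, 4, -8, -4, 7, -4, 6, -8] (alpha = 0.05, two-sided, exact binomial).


Step 1: Discard zero differences. Original n = 15; n_eff = number of nonzero differences = 15.
Nonzero differences (with sign): +7, -1, -7, +9, +3, -4, -4, +3, +4, -8, -4, +7, -4, +6, -8
Step 2: Count signs: positive = 7, negative = 8.
Step 3: Under H0: P(positive) = 0.5, so the number of positives S ~ Bin(15, 0.5).
Step 4: Two-sided exact p-value = sum of Bin(15,0.5) probabilities at or below the observed probability = 1.000000.
Step 5: alpha = 0.05. fail to reject H0.

n_eff = 15, pos = 7, neg = 8, p = 1.000000, fail to reject H0.


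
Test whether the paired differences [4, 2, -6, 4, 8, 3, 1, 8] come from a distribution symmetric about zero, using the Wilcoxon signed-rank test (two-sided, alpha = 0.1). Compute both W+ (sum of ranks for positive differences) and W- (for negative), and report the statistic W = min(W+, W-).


Step 1: Drop any zero differences (none here) and take |d_i|.
|d| = [4, 2, 6, 4, 8, 3, 1, 8]
Step 2: Midrank |d_i| (ties get averaged ranks).
ranks: |4|->4.5, |2|->2, |6|->6, |4|->4.5, |8|->7.5, |3|->3, |1|->1, |8|->7.5
Step 3: Attach original signs; sum ranks with positive sign and with negative sign.
W+ = 4.5 + 2 + 4.5 + 7.5 + 3 + 1 + 7.5 = 30
W- = 6 = 6
(Check: W+ + W- = 36 should equal n(n+1)/2 = 36.)
Step 4: Test statistic W = min(W+, W-) = 6.
Step 5: Ties in |d|, so use the tie-corrected normal approximation.
        E[W] = n(n+1)/4 = 8*9/4 = 18.
        Tie groups: |d|=4 (t=2), |d|=8 (t=2); sum(t^3 - t) = 12.
        Var[W] = n(n+1)(2n+1)/24 - sum(t^3-t)/48 = 1224/24 - 12/48 = 50.75.
        z = (W - E[W]) / sqrt(Var[W]) = (6 - 18) / 7.1239 = -1.6845.
        Two-sided p = 2*Phi(z) = 0.092091.
Step 6: alpha = 0.1. reject H0.

W+ = 30, W- = 6, W = min = 6, p = 0.092091, reject H0.


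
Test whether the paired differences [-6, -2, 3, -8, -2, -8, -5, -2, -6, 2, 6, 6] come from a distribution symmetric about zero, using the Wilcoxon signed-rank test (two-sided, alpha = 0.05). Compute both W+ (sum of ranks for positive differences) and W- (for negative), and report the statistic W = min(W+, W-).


Step 1: Drop any zero differences (none here) and take |d_i|.
|d| = [6, 2, 3, 8, 2, 8, 5, 2, 6, 2, 6, 6]
Step 2: Midrank |d_i| (ties get averaged ranks).
ranks: |6|->8.5, |2|->2.5, |3|->5, |8|->11.5, |2|->2.5, |8|->11.5, |5|->6, |2|->2.5, |6|->8.5, |2|->2.5, |6|->8.5, |6|->8.5
Step 3: Attach original signs; sum ranks with positive sign and with negative sign.
W+ = 5 + 2.5 + 8.5 + 8.5 = 24.5
W- = 8.5 + 2.5 + 11.5 + 2.5 + 11.5 + 6 + 2.5 + 8.5 = 53.5
(Check: W+ + W- = 78 should equal n(n+1)/2 = 78.)
Step 4: Test statistic W = min(W+, W-) = 24.5.
Step 5: Ties in |d|, so use the tie-corrected normal approximation.
        E[W] = n(n+1)/4 = 12*13/4 = 39.
        Tie groups: |d|=2 (t=4), |d|=6 (t=4), |d|=8 (t=2); sum(t^3 - t) = 126.
        Var[W] = n(n+1)(2n+1)/24 - sum(t^3-t)/48 = 3900/24 - 126/48 = 159.875.
        z = (W - E[W]) / sqrt(Var[W]) = (24.5 - 39) / 12.6442 = -1.1468.
        Two-sided p = 2*Phi(z) = 0.251475.
Step 6: alpha = 0.05. fail to reject H0.

W+ = 24.5, W- = 53.5, W = min = 24.5, p = 0.251475, fail to reject H0.


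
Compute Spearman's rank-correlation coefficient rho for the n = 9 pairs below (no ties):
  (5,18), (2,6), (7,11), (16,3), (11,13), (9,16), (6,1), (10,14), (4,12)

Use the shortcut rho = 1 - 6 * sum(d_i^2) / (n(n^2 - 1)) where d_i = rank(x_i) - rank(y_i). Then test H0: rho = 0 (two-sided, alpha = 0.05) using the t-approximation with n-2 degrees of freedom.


Step 1: Rank x and y separately (midranks; no ties here).
rank(x): 5->3, 2->1, 7->5, 16->9, 11->8, 9->6, 6->4, 10->7, 4->2
rank(y): 18->9, 6->3, 11->4, 3->2, 13->6, 16->8, 1->1, 14->7, 12->5
Step 2: d_i = R_x(i) - R_y(i); compute d_i^2.
  (3-9)^2=36, (1-3)^2=4, (5-4)^2=1, (9-2)^2=49, (8-6)^2=4, (6-8)^2=4, (4-1)^2=9, (7-7)^2=0, (2-5)^2=9
sum(d^2) = 116.
Step 3: rho = 1 - 6*116 / (9*(9^2 - 1)) = 1 - 696/720 = 0.033333.
Step 4: Under H0, t = rho * sqrt((n-2)/(1-rho^2)) = 0.0882 ~ t(7).
Step 5: Two-sided p-value from the t-distribution with 7 df = 0.932157.
Step 6: alpha = 0.05. fail to reject H0.

rho = 0.0333, p = 0.932157, fail to reject H0 at alpha = 0.05.


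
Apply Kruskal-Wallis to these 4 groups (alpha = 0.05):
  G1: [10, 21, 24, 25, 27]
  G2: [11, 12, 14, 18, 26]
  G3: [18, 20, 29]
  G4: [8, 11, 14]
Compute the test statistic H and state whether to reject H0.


Step 1: Combine all N = 16 observations and assign midranks.
sorted (value, group, rank): (8,G4,1), (10,G1,2), (11,G2,3.5), (11,G4,3.5), (12,G2,5), (14,G2,6.5), (14,G4,6.5), (18,G2,8.5), (18,G3,8.5), (20,G3,10), (21,G1,11), (24,G1,12), (25,G1,13), (26,G2,14), (27,G1,15), (29,G3,16)
Step 2: Sum ranks within each group.
R_1 = 53 (n_1 = 5)
R_2 = 37.5 (n_2 = 5)
R_3 = 34.5 (n_3 = 3)
R_4 = 11 (n_4 = 3)
Step 3: H = 12/(N(N+1)) * sum(R_i^2/n_i) - 3(N+1)
     = 12/(16*17) * (53^2/5 + 37.5^2/5 + 34.5^2/3 + 11^2/3) - 3*17
     = 0.044118 * 1280.13 - 51
     = 5.476471.
Step 4: Ties present; correction factor C = 1 - 18/(16^3 - 16) = 0.995588. Corrected H = 5.476471 / 0.995588 = 5.500739.
Step 5: Under H0, H ~ chi^2(3); p-value = 0.138594.
Step 6: alpha = 0.05. fail to reject H0.

H = 5.5007, df = 3, p = 0.138594, fail to reject H0.


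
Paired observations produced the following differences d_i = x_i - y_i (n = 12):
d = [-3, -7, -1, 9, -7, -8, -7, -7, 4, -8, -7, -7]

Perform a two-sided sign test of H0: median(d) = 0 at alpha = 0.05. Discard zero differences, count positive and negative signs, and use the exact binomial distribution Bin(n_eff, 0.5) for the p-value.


Step 1: Discard zero differences. Original n = 12; n_eff = number of nonzero differences = 12.
Nonzero differences (with sign): -3, -7, -1, +9, -7, -8, -7, -7, +4, -8, -7, -7
Step 2: Count signs: positive = 2, negative = 10.
Step 3: Under H0: P(positive) = 0.5, so the number of positives S ~ Bin(12, 0.5).
Step 4: Two-sided exact p-value = sum of Bin(12,0.5) probabilities at or below the observed probability = 0.038574.
Step 5: alpha = 0.05. reject H0.

n_eff = 12, pos = 2, neg = 10, p = 0.038574, reject H0.


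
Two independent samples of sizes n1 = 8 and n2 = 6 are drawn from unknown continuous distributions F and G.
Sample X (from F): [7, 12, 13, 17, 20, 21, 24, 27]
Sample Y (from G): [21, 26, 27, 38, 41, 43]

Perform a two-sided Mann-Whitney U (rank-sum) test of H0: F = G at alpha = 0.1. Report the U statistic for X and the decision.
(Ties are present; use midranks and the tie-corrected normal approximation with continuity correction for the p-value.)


Step 1: Combine and sort all 14 observations; assign midranks.
sorted (value, group): (7,X), (12,X), (13,X), (17,X), (20,X), (21,X), (21,Y), (24,X), (26,Y), (27,X), (27,Y), (38,Y), (41,Y), (43,Y)
ranks: 7->1, 12->2, 13->3, 17->4, 20->5, 21->6.5, 21->6.5, 24->8, 26->9, 27->10.5, 27->10.5, 38->12, 41->13, 43->14
Step 2: Rank sum for X: R1 = 1 + 2 + 3 + 4 + 5 + 6.5 + 8 + 10.5 = 40.
Step 3: U_X = R1 - n1(n1+1)/2 = 40 - 8*9/2 = 40 - 36 = 4.
       U_Y = n1*n2 - U_X = 48 - 4 = 44.
Step 4: Ties are present, so use the tie-corrected normal approximation (with continuity correction) for the p-value.
Step 5: p-value = 0.011636; compare to alpha = 0.1. reject H0.

U_X = 4, p = 0.011636, reject H0 at alpha = 0.1.


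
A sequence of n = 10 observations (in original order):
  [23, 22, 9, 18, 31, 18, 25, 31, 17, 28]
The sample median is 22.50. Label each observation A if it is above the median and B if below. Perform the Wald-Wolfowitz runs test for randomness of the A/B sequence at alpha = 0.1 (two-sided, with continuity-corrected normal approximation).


Step 1: Compute median = 22.50; label A = above, B = below.
Labels in order: ABBBABAABA  (n_A = 5, n_B = 5)
Step 2: Count runs R = 7.
Step 3: Under H0 (random ordering), E[R] = 2*n_A*n_B/(n_A+n_B) + 1 = 2*5*5/10 + 1 = 6.0000.
        Var[R] = 2*n_A*n_B*(2*n_A*n_B - n_A - n_B) / ((n_A+n_B)^2 * (n_A+n_B-1)) = 2000/900 = 2.2222.
        SD[R] = 1.4907.
Step 4: Continuity-corrected z = (R - 0.5 - E[R]) / SD[R] = (7 - 0.5 - 6.0000) / 1.4907 = 0.3354.
Step 5: Two-sided p-value via normal approximation = 2*(1 - Phi(|z|)) = 0.737316.
Step 6: alpha = 0.1. fail to reject H0.

R = 7, z = 0.3354, p = 0.737316, fail to reject H0.


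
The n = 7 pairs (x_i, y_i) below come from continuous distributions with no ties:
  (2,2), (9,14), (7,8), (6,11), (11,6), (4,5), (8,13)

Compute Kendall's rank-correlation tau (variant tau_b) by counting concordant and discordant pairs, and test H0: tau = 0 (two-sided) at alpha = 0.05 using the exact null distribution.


Step 1: Enumerate the 21 unordered pairs (i,j) with i<j and classify each by sign(x_j-x_i) * sign(y_j-y_i).
  (1,2):dx=+7,dy=+12->C; (1,3):dx=+5,dy=+6->C; (1,4):dx=+4,dy=+9->C; (1,5):dx=+9,dy=+4->C
  (1,6):dx=+2,dy=+3->C; (1,7):dx=+6,dy=+11->C; (2,3):dx=-2,dy=-6->C; (2,4):dx=-3,dy=-3->C
  (2,5):dx=+2,dy=-8->D; (2,6):dx=-5,dy=-9->C; (2,7):dx=-1,dy=-1->C; (3,4):dx=-1,dy=+3->D
  (3,5):dx=+4,dy=-2->D; (3,6):dx=-3,dy=-3->C; (3,7):dx=+1,dy=+5->C; (4,5):dx=+5,dy=-5->D
  (4,6):dx=-2,dy=-6->C; (4,7):dx=+2,dy=+2->C; (5,6):dx=-7,dy=-1->C; (5,7):dx=-3,dy=+7->D
  (6,7):dx=+4,dy=+8->C
Step 2: C = 16, D = 5, total pairs = 21.
Step 3: tau = (C - D)/(n(n-1)/2) = (16 - 5)/21 = 0.523810.
Step 4: Exact two-sided p-value (enumerate n! = 5040 permutations of y under H0): p = 0.136111.
Step 5: alpha = 0.05. fail to reject H0.

tau_b = 0.5238 (C=16, D=5), p = 0.136111, fail to reject H0.


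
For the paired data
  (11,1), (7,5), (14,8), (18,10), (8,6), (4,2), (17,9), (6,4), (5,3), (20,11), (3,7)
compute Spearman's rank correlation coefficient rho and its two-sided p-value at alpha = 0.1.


Step 1: Rank x and y separately (midranks; no ties here).
rank(x): 11->7, 7->5, 14->8, 18->10, 8->6, 4->2, 17->9, 6->4, 5->3, 20->11, 3->1
rank(y): 1->1, 5->5, 8->8, 10->10, 6->6, 2->2, 9->9, 4->4, 3->3, 11->11, 7->7
Step 2: d_i = R_x(i) - R_y(i); compute d_i^2.
  (7-1)^2=36, (5-5)^2=0, (8-8)^2=0, (10-10)^2=0, (6-6)^2=0, (2-2)^2=0, (9-9)^2=0, (4-4)^2=0, (3-3)^2=0, (11-11)^2=0, (1-7)^2=36
sum(d^2) = 72.
Step 3: rho = 1 - 6*72 / (11*(11^2 - 1)) = 1 - 432/1320 = 0.672727.
Step 4: Under H0, t = rho * sqrt((n-2)/(1-rho^2)) = 2.7277 ~ t(9).
Step 5: Two-sided p-value from the t-distribution with 9 df = 0.023313.
Step 6: alpha = 0.1. reject H0.

rho = 0.6727, p = 0.023313, reject H0 at alpha = 0.1.


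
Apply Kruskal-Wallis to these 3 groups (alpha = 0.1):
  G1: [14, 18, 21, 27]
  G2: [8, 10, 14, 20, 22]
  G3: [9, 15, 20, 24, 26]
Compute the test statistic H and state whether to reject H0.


Step 1: Combine all N = 14 observations and assign midranks.
sorted (value, group, rank): (8,G2,1), (9,G3,2), (10,G2,3), (14,G1,4.5), (14,G2,4.5), (15,G3,6), (18,G1,7), (20,G2,8.5), (20,G3,8.5), (21,G1,10), (22,G2,11), (24,G3,12), (26,G3,13), (27,G1,14)
Step 2: Sum ranks within each group.
R_1 = 35.5 (n_1 = 4)
R_2 = 28 (n_2 = 5)
R_3 = 41.5 (n_3 = 5)
Step 3: H = 12/(N(N+1)) * sum(R_i^2/n_i) - 3(N+1)
     = 12/(14*15) * (35.5^2/4 + 28^2/5 + 41.5^2/5) - 3*15
     = 0.057143 * 816.312 - 45
     = 1.646429.
Step 4: Ties present; correction factor C = 1 - 12/(14^3 - 14) = 0.995604. Corrected H = 1.646429 / 0.995604 = 1.653698.
Step 5: Under H0, H ~ chi^2(2); p-value = 0.437426.
Step 6: alpha = 0.1. fail to reject H0.

H = 1.6537, df = 2, p = 0.437426, fail to reject H0.


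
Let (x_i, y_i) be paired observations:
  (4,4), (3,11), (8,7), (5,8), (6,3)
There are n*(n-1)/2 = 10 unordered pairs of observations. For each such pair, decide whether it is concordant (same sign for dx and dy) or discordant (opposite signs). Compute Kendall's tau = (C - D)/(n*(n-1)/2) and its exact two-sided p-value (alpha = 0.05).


Step 1: Enumerate the 10 unordered pairs (i,j) with i<j and classify each by sign(x_j-x_i) * sign(y_j-y_i).
  (1,2):dx=-1,dy=+7->D; (1,3):dx=+4,dy=+3->C; (1,4):dx=+1,dy=+4->C; (1,5):dx=+2,dy=-1->D
  (2,3):dx=+5,dy=-4->D; (2,4):dx=+2,dy=-3->D; (2,5):dx=+3,dy=-8->D; (3,4):dx=-3,dy=+1->D
  (3,5):dx=-2,dy=-4->C; (4,5):dx=+1,dy=-5->D
Step 2: C = 3, D = 7, total pairs = 10.
Step 3: tau = (C - D)/(n(n-1)/2) = (3 - 7)/10 = -0.400000.
Step 4: Exact two-sided p-value (enumerate n! = 120 permutations of y under H0): p = 0.483333.
Step 5: alpha = 0.05. fail to reject H0.

tau_b = -0.4000 (C=3, D=7), p = 0.483333, fail to reject H0.


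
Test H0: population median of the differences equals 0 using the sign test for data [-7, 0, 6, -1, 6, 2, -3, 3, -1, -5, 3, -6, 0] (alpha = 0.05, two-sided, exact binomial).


Step 1: Discard zero differences. Original n = 13; n_eff = number of nonzero differences = 11.
Nonzero differences (with sign): -7, +6, -1, +6, +2, -3, +3, -1, -5, +3, -6
Step 2: Count signs: positive = 5, negative = 6.
Step 3: Under H0: P(positive) = 0.5, so the number of positives S ~ Bin(11, 0.5).
Step 4: Two-sided exact p-value = sum of Bin(11,0.5) probabilities at or below the observed probability = 1.000000.
Step 5: alpha = 0.05. fail to reject H0.

n_eff = 11, pos = 5, neg = 6, p = 1.000000, fail to reject H0.


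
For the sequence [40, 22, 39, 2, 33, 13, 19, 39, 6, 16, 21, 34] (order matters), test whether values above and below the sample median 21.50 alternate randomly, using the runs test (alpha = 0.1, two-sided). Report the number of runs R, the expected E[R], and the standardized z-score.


Step 1: Compute median = 21.50; label A = above, B = below.
Labels in order: AAABABBABBBA  (n_A = 6, n_B = 6)
Step 2: Count runs R = 7.
Step 3: Under H0 (random ordering), E[R] = 2*n_A*n_B/(n_A+n_B) + 1 = 2*6*6/12 + 1 = 7.0000.
        Var[R] = 2*n_A*n_B*(2*n_A*n_B - n_A - n_B) / ((n_A+n_B)^2 * (n_A+n_B-1)) = 4320/1584 = 2.7273.
        SD[R] = 1.6514.
Step 4: R = E[R], so z = 0 with no continuity correction.
Step 5: Two-sided p-value via normal approximation = 2*(1 - Phi(|z|)) = 1.000000.
Step 6: alpha = 0.1. fail to reject H0.

R = 7, z = 0.0000, p = 1.000000, fail to reject H0.


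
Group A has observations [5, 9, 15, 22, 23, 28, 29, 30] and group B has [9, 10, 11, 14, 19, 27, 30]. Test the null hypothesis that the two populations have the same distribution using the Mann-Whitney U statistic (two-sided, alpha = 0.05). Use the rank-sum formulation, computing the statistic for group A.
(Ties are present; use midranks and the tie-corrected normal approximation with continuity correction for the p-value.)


Step 1: Combine and sort all 15 observations; assign midranks.
sorted (value, group): (5,X), (9,X), (9,Y), (10,Y), (11,Y), (14,Y), (15,X), (19,Y), (22,X), (23,X), (27,Y), (28,X), (29,X), (30,X), (30,Y)
ranks: 5->1, 9->2.5, 9->2.5, 10->4, 11->5, 14->6, 15->7, 19->8, 22->9, 23->10, 27->11, 28->12, 29->13, 30->14.5, 30->14.5
Step 2: Rank sum for X: R1 = 1 + 2.5 + 7 + 9 + 10 + 12 + 13 + 14.5 = 69.
Step 3: U_X = R1 - n1(n1+1)/2 = 69 - 8*9/2 = 69 - 36 = 33.
       U_Y = n1*n2 - U_X = 56 - 33 = 23.
Step 4: Ties are present, so use the tie-corrected normal approximation (with continuity correction) for the p-value.
Step 5: p-value = 0.601875; compare to alpha = 0.05. fail to reject H0.

U_X = 33, p = 0.601875, fail to reject H0 at alpha = 0.05.


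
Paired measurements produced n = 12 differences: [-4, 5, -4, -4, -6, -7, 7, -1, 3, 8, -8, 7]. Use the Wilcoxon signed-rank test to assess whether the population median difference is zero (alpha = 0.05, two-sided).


Step 1: Drop any zero differences (none here) and take |d_i|.
|d| = [4, 5, 4, 4, 6, 7, 7, 1, 3, 8, 8, 7]
Step 2: Midrank |d_i| (ties get averaged ranks).
ranks: |4|->4, |5|->6, |4|->4, |4|->4, |6|->7, |7|->9, |7|->9, |1|->1, |3|->2, |8|->11.5, |8|->11.5, |7|->9
Step 3: Attach original signs; sum ranks with positive sign and with negative sign.
W+ = 6 + 9 + 2 + 11.5 + 9 = 37.5
W- = 4 + 4 + 4 + 7 + 9 + 1 + 11.5 = 40.5
(Check: W+ + W- = 78 should equal n(n+1)/2 = 78.)
Step 4: Test statistic W = min(W+, W-) = 37.5.
Step 5: Ties in |d|, so use the tie-corrected normal approximation.
        E[W] = n(n+1)/4 = 12*13/4 = 39.
        Tie groups: |d|=4 (t=3), |d|=7 (t=3), |d|=8 (t=2); sum(t^3 - t) = 54.
        Var[W] = n(n+1)(2n+1)/24 - sum(t^3-t)/48 = 3900/24 - 54/48 = 161.375.
        z = (W - E[W]) / sqrt(Var[W]) = (37.5 - 39) / 12.7033 = -0.1181.
        Two-sided p = 2*Phi(z) = 0.906005.
Step 6: alpha = 0.05. fail to reject H0.

W+ = 37.5, W- = 40.5, W = min = 37.5, p = 0.906005, fail to reject H0.


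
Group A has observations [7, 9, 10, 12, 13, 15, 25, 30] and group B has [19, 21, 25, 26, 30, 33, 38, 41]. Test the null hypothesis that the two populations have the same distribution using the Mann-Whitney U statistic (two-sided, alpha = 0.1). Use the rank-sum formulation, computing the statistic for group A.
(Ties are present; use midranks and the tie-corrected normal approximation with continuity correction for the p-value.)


Step 1: Combine and sort all 16 observations; assign midranks.
sorted (value, group): (7,X), (9,X), (10,X), (12,X), (13,X), (15,X), (19,Y), (21,Y), (25,X), (25,Y), (26,Y), (30,X), (30,Y), (33,Y), (38,Y), (41,Y)
ranks: 7->1, 9->2, 10->3, 12->4, 13->5, 15->6, 19->7, 21->8, 25->9.5, 25->9.5, 26->11, 30->12.5, 30->12.5, 33->14, 38->15, 41->16
Step 2: Rank sum for X: R1 = 1 + 2 + 3 + 4 + 5 + 6 + 9.5 + 12.5 = 43.
Step 3: U_X = R1 - n1(n1+1)/2 = 43 - 8*9/2 = 43 - 36 = 7.
       U_Y = n1*n2 - U_X = 64 - 7 = 57.
Step 4: Ties are present, so use the tie-corrected normal approximation (with continuity correction) for the p-value.
Step 5: p-value = 0.009972; compare to alpha = 0.1. reject H0.

U_X = 7, p = 0.009972, reject H0 at alpha = 0.1.


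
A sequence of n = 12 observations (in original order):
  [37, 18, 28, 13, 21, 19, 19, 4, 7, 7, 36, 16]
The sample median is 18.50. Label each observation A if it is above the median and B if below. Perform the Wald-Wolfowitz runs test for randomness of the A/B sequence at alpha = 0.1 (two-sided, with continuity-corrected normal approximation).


Step 1: Compute median = 18.50; label A = above, B = below.
Labels in order: ABABAAABBBAB  (n_A = 6, n_B = 6)
Step 2: Count runs R = 8.
Step 3: Under H0 (random ordering), E[R] = 2*n_A*n_B/(n_A+n_B) + 1 = 2*6*6/12 + 1 = 7.0000.
        Var[R] = 2*n_A*n_B*(2*n_A*n_B - n_A - n_B) / ((n_A+n_B)^2 * (n_A+n_B-1)) = 4320/1584 = 2.7273.
        SD[R] = 1.6514.
Step 4: Continuity-corrected z = (R - 0.5 - E[R]) / SD[R] = (8 - 0.5 - 7.0000) / 1.6514 = 0.3028.
Step 5: Two-sided p-value via normal approximation = 2*(1 - Phi(|z|)) = 0.762069.
Step 6: alpha = 0.1. fail to reject H0.

R = 8, z = 0.3028, p = 0.762069, fail to reject H0.


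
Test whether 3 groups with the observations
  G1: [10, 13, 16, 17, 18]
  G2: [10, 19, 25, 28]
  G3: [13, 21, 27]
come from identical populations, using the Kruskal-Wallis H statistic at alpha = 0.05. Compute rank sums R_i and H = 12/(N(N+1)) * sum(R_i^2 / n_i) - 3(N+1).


Step 1: Combine all N = 12 observations and assign midranks.
sorted (value, group, rank): (10,G1,1.5), (10,G2,1.5), (13,G1,3.5), (13,G3,3.5), (16,G1,5), (17,G1,6), (18,G1,7), (19,G2,8), (21,G3,9), (25,G2,10), (27,G3,11), (28,G2,12)
Step 2: Sum ranks within each group.
R_1 = 23 (n_1 = 5)
R_2 = 31.5 (n_2 = 4)
R_3 = 23.5 (n_3 = 3)
Step 3: H = 12/(N(N+1)) * sum(R_i^2/n_i) - 3(N+1)
     = 12/(12*13) * (23^2/5 + 31.5^2/4 + 23.5^2/3) - 3*13
     = 0.076923 * 537.946 - 39
     = 2.380449.
Step 4: Ties present; correction factor C = 1 - 12/(12^3 - 12) = 0.993007. Corrected H = 2.380449 / 0.993007 = 2.397212.
Step 5: Under H0, H ~ chi^2(2); p-value = 0.301614.
Step 6: alpha = 0.05. fail to reject H0.

H = 2.3972, df = 2, p = 0.301614, fail to reject H0.


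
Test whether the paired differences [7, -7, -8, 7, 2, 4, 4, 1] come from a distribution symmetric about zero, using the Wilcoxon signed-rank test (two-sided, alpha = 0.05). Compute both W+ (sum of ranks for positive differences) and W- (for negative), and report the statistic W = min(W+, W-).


Step 1: Drop any zero differences (none here) and take |d_i|.
|d| = [7, 7, 8, 7, 2, 4, 4, 1]
Step 2: Midrank |d_i| (ties get averaged ranks).
ranks: |7|->6, |7|->6, |8|->8, |7|->6, |2|->2, |4|->3.5, |4|->3.5, |1|->1
Step 3: Attach original signs; sum ranks with positive sign and with negative sign.
W+ = 6 + 6 + 2 + 3.5 + 3.5 + 1 = 22
W- = 6 + 8 = 14
(Check: W+ + W- = 36 should equal n(n+1)/2 = 36.)
Step 4: Test statistic W = min(W+, W-) = 14.
Step 5: Ties in |d|, so use the tie-corrected normal approximation.
        E[W] = n(n+1)/4 = 8*9/4 = 18.
        Tie groups: |d|=4 (t=2), |d|=7 (t=3); sum(t^3 - t) = 30.
        Var[W] = n(n+1)(2n+1)/24 - sum(t^3-t)/48 = 1224/24 - 30/48 = 50.375.
        z = (W - E[W]) / sqrt(Var[W]) = (14 - 18) / 7.0975 = -0.5636.
        Two-sided p = 2*Phi(z) = 0.573043.
Step 6: alpha = 0.05. fail to reject H0.

W+ = 22, W- = 14, W = min = 14, p = 0.573043, fail to reject H0.


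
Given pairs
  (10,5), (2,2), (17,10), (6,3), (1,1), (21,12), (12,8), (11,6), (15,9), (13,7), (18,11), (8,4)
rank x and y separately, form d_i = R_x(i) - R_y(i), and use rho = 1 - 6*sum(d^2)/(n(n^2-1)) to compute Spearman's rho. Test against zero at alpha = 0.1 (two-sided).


Step 1: Rank x and y separately (midranks; no ties here).
rank(x): 10->5, 2->2, 17->10, 6->3, 1->1, 21->12, 12->7, 11->6, 15->9, 13->8, 18->11, 8->4
rank(y): 5->5, 2->2, 10->10, 3->3, 1->1, 12->12, 8->8, 6->6, 9->9, 7->7, 11->11, 4->4
Step 2: d_i = R_x(i) - R_y(i); compute d_i^2.
  (5-5)^2=0, (2-2)^2=0, (10-10)^2=0, (3-3)^2=0, (1-1)^2=0, (12-12)^2=0, (7-8)^2=1, (6-6)^2=0, (9-9)^2=0, (8-7)^2=1, (11-11)^2=0, (4-4)^2=0
sum(d^2) = 2.
Step 3: rho = 1 - 6*2 / (12*(12^2 - 1)) = 1 - 12/1716 = 0.993007.
Step 4: Under H0, t = rho * sqrt((n-2)/(1-rho^2)) = 26.5990 ~ t(10).
Step 5: Two-sided p-value from the t-distribution with 10 df = 0.000000.
Step 6: alpha = 0.1. reject H0.

rho = 0.9930, p = 0.000000, reject H0 at alpha = 0.1.


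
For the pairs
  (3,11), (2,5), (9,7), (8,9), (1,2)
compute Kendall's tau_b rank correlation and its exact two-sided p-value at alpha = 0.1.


Step 1: Enumerate the 10 unordered pairs (i,j) with i<j and classify each by sign(x_j-x_i) * sign(y_j-y_i).
  (1,2):dx=-1,dy=-6->C; (1,3):dx=+6,dy=-4->D; (1,4):dx=+5,dy=-2->D; (1,5):dx=-2,dy=-9->C
  (2,3):dx=+7,dy=+2->C; (2,4):dx=+6,dy=+4->C; (2,5):dx=-1,dy=-3->C; (3,4):dx=-1,dy=+2->D
  (3,5):dx=-8,dy=-5->C; (4,5):dx=-7,dy=-7->C
Step 2: C = 7, D = 3, total pairs = 10.
Step 3: tau = (C - D)/(n(n-1)/2) = (7 - 3)/10 = 0.400000.
Step 4: Exact two-sided p-value (enumerate n! = 120 permutations of y under H0): p = 0.483333.
Step 5: alpha = 0.1. fail to reject H0.

tau_b = 0.4000 (C=7, D=3), p = 0.483333, fail to reject H0.


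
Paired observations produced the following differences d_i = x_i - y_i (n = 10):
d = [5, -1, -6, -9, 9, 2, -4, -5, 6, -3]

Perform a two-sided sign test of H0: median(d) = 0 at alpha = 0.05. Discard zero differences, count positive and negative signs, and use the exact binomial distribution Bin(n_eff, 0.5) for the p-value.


Step 1: Discard zero differences. Original n = 10; n_eff = number of nonzero differences = 10.
Nonzero differences (with sign): +5, -1, -6, -9, +9, +2, -4, -5, +6, -3
Step 2: Count signs: positive = 4, negative = 6.
Step 3: Under H0: P(positive) = 0.5, so the number of positives S ~ Bin(10, 0.5).
Step 4: Two-sided exact p-value = sum of Bin(10,0.5) probabilities at or below the observed probability = 0.753906.
Step 5: alpha = 0.05. fail to reject H0.

n_eff = 10, pos = 4, neg = 6, p = 0.753906, fail to reject H0.


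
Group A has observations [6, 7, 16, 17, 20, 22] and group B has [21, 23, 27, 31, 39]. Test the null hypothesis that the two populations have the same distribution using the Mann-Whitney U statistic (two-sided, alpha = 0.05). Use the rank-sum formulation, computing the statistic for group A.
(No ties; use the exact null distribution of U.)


Step 1: Combine and sort all 11 observations; assign midranks.
sorted (value, group): (6,X), (7,X), (16,X), (17,X), (20,X), (21,Y), (22,X), (23,Y), (27,Y), (31,Y), (39,Y)
ranks: 6->1, 7->2, 16->3, 17->4, 20->5, 21->6, 22->7, 23->8, 27->9, 31->10, 39->11
Step 2: Rank sum for X: R1 = 1 + 2 + 3 + 4 + 5 + 7 = 22.
Step 3: U_X = R1 - n1(n1+1)/2 = 22 - 6*7/2 = 22 - 21 = 1.
       U_Y = n1*n2 - U_X = 30 - 1 = 29.
Step 4: No ties, so the exact null distribution of U (based on enumerating the C(11,6) = 462 equally likely rank assignments) gives the two-sided p-value.
Step 5: p-value = 0.008658; compare to alpha = 0.05. reject H0.

U_X = 1, p = 0.008658, reject H0 at alpha = 0.05.


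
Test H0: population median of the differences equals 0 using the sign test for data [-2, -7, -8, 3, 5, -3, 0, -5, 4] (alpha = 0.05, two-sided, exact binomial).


Step 1: Discard zero differences. Original n = 9; n_eff = number of nonzero differences = 8.
Nonzero differences (with sign): -2, -7, -8, +3, +5, -3, -5, +4
Step 2: Count signs: positive = 3, negative = 5.
Step 3: Under H0: P(positive) = 0.5, so the number of positives S ~ Bin(8, 0.5).
Step 4: Two-sided exact p-value = sum of Bin(8,0.5) probabilities at or below the observed probability = 0.726562.
Step 5: alpha = 0.05. fail to reject H0.

n_eff = 8, pos = 3, neg = 5, p = 0.726562, fail to reject H0.


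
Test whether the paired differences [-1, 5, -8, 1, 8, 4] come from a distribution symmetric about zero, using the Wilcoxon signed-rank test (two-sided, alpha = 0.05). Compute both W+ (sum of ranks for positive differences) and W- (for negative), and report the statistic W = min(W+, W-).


Step 1: Drop any zero differences (none here) and take |d_i|.
|d| = [1, 5, 8, 1, 8, 4]
Step 2: Midrank |d_i| (ties get averaged ranks).
ranks: |1|->1.5, |5|->4, |8|->5.5, |1|->1.5, |8|->5.5, |4|->3
Step 3: Attach original signs; sum ranks with positive sign and with negative sign.
W+ = 4 + 1.5 + 5.5 + 3 = 14
W- = 1.5 + 5.5 = 7
(Check: W+ + W- = 21 should equal n(n+1)/2 = 21.)
Step 4: Test statistic W = min(W+, W-) = 7.
Step 5: Ties in |d|, so use the tie-corrected normal approximation.
        E[W] = n(n+1)/4 = 6*7/4 = 10.5.
        Tie groups: |d|=1 (t=2), |d|=8 (t=2); sum(t^3 - t) = 12.
        Var[W] = n(n+1)(2n+1)/24 - sum(t^3-t)/48 = 546/24 - 12/48 = 22.5.
        z = (W - E[W]) / sqrt(Var[W]) = (7 - 10.5) / 4.7434 = -0.7379.
        Two-sided p = 2*Phi(z) = 0.460597.
Step 6: alpha = 0.05. fail to reject H0.

W+ = 14, W- = 7, W = min = 7, p = 0.460597, fail to reject H0.


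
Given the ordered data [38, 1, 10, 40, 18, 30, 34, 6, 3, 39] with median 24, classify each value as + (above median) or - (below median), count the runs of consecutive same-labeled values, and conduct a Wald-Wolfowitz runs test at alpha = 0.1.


Step 1: Compute median = 24; label A = above, B = below.
Labels in order: ABBABAABBA  (n_A = 5, n_B = 5)
Step 2: Count runs R = 7.
Step 3: Under H0 (random ordering), E[R] = 2*n_A*n_B/(n_A+n_B) + 1 = 2*5*5/10 + 1 = 6.0000.
        Var[R] = 2*n_A*n_B*(2*n_A*n_B - n_A - n_B) / ((n_A+n_B)^2 * (n_A+n_B-1)) = 2000/900 = 2.2222.
        SD[R] = 1.4907.
Step 4: Continuity-corrected z = (R - 0.5 - E[R]) / SD[R] = (7 - 0.5 - 6.0000) / 1.4907 = 0.3354.
Step 5: Two-sided p-value via normal approximation = 2*(1 - Phi(|z|)) = 0.737316.
Step 6: alpha = 0.1. fail to reject H0.

R = 7, z = 0.3354, p = 0.737316, fail to reject H0.


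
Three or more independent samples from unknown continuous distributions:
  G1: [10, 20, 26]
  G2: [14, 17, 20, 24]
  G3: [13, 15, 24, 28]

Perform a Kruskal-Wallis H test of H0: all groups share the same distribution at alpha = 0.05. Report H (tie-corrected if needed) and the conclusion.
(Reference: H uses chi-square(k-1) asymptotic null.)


Step 1: Combine all N = 11 observations and assign midranks.
sorted (value, group, rank): (10,G1,1), (13,G3,2), (14,G2,3), (15,G3,4), (17,G2,5), (20,G1,6.5), (20,G2,6.5), (24,G2,8.5), (24,G3,8.5), (26,G1,10), (28,G3,11)
Step 2: Sum ranks within each group.
R_1 = 17.5 (n_1 = 3)
R_2 = 23 (n_2 = 4)
R_3 = 25.5 (n_3 = 4)
Step 3: H = 12/(N(N+1)) * sum(R_i^2/n_i) - 3(N+1)
     = 12/(11*12) * (17.5^2/3 + 23^2/4 + 25.5^2/4) - 3*12
     = 0.090909 * 396.896 - 36
     = 0.081439.
Step 4: Ties present; correction factor C = 1 - 12/(11^3 - 11) = 0.990909. Corrected H = 0.081439 / 0.990909 = 0.082187.
Step 5: Under H0, H ~ chi^2(2); p-value = 0.959740.
Step 6: alpha = 0.05. fail to reject H0.

H = 0.0822, df = 2, p = 0.959740, fail to reject H0.
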